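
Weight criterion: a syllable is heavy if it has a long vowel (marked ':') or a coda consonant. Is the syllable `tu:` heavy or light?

`tu:`: long vowel, open (no coda). Long vowel → heavy.

heavy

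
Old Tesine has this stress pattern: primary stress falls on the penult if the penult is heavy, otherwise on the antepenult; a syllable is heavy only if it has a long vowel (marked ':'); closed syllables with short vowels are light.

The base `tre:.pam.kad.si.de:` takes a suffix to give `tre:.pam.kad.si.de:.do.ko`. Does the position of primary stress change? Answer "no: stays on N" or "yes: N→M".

yes: 3→5

Base `tre:.pam.kad.si.de:` (5 syllables):
  Weights: 3 kad L, 4 si L, 5 de: H.
  The penult (syllable 4, si) is light, so stress falls on the antepenult (syllable 3, kad).
  → primary stress on syllable 3.
Suffixed `tre:.pam.kad.si.de:.do.ko` (7 syllables):
  Weights: 5 de: H, 6 do L, 7 ko L.
  The penult (syllable 6, do) is light, so stress falls on the antepenult (syllable 5, de:).
  → primary stress on syllable 5.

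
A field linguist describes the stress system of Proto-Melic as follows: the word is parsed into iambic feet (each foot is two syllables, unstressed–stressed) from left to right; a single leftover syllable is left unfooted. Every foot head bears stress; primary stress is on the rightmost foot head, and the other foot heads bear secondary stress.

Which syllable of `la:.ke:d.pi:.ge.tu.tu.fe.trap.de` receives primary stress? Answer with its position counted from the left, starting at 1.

Parse left to right into iambic (σˈσ) feet: (la:.ˈke:d) (pi:.ˈge) (tu.ˈtu) (fe.ˈtrap) de. Syllable 9 is left unfooted.
Foot heads (stressed positions): 2, 4, 6, 8.
End Rule Rightmost: primary stress on the rightmost head = syllable 8.
Primary stress: syllable 8 → la:.ke:d.pi:.ge.tu.tu.fe.ˈtrap.de.

8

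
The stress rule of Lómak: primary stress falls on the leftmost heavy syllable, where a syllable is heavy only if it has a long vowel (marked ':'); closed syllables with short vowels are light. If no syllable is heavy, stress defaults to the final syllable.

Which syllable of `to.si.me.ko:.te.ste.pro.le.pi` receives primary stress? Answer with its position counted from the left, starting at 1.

4

Weights: 1 to L, 2 si L, 3 me L, 4 ko: H, 5 te L, 6 ste L, 7 pro L, 8 le L, 9 pi L.
Heavy syllables in the domain: 4. The leftmost is syllable 4 (ko:).
Primary stress: syllable 4 → to.si.me.ˈko:.te.ste.pro.le.pi.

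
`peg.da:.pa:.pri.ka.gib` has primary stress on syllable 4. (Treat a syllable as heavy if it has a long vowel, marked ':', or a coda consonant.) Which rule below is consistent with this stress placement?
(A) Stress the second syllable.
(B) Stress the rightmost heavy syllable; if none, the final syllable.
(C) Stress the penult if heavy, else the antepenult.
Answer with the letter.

Rule A → syllable 2 (observed: 4).
Rule B → syllable 6 (observed: 4).
Rule C → syllable 4 ✓.

C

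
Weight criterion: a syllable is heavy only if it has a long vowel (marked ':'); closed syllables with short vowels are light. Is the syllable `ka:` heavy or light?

heavy

`ka:`: long vowel, open (no coda). Long vowel → heavy.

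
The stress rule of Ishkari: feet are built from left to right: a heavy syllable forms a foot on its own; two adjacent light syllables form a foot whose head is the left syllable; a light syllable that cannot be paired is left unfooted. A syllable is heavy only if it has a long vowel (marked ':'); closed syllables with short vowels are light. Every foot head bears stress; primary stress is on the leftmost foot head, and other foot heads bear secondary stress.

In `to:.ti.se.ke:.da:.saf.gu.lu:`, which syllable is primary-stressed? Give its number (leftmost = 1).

Weights: 1 to: H, 2 ti L, 3 se L, 4 ke: H, 5 da: H, 6 saf L, 7 gu L, 8 lu: H.
Parse left to right (heavy = foot alone; LL = one foot; stranded L unfooted): (ˈto:) (ˈti.se) (ˈke:) (ˈda:) (ˈsaf.gu) (ˈlu:).
Foot heads: 1, 2, 4, 5, 6, 8.
Primary stress on the leftmost head = syllable 1.
Primary stress: syllable 1 → ˈto:.ti.se.ke:.da:.saf.gu.lu:.

1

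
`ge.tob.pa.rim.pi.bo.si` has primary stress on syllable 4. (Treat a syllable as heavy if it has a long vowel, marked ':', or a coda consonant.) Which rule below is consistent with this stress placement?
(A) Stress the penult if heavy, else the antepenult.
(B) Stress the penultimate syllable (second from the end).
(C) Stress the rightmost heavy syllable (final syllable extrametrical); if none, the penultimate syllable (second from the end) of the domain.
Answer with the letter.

C

Rule A → syllable 5 (observed: 4).
Rule B → syllable 6 (observed: 4).
Rule C → syllable 4 ✓.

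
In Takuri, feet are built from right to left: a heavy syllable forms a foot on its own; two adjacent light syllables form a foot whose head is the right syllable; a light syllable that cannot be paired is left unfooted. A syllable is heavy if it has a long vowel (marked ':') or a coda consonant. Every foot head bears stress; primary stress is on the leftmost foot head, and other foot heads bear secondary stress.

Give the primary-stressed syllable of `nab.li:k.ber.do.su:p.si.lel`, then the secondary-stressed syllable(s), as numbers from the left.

primary 1, secondary 2, 3, 5, 7

Weights: 1 nab H, 2 li:k H, 3 ber H, 4 do L, 5 su:p H, 6 si L, 7 lel H.
Parse right to left (heavy = foot alone; LL = one foot; stranded L unfooted): (ˈnab) (ˈli:k) (ˈber) do (ˈsu:p) si (ˈlel).
Foot heads: 1, 2, 3, 5, 7.
Primary stress on the leftmost head = syllable 1.
Secondary stress on 2, 3, 5, 7: ˈnab.ˌli:k.ˌber.do.ˌsu:p.si.ˌlel.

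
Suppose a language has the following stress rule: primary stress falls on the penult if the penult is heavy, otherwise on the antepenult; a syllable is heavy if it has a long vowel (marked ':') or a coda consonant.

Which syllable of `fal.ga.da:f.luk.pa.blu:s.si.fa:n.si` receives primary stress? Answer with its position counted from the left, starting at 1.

Weights: 7 si L, 8 fa:n H, 9 si L.
The penult (syllable 8, fa:n) is heavy, so it takes stress.
Primary stress: syllable 8 → fal.ga.da:f.luk.pa.blu:s.si.ˈfa:n.si.

8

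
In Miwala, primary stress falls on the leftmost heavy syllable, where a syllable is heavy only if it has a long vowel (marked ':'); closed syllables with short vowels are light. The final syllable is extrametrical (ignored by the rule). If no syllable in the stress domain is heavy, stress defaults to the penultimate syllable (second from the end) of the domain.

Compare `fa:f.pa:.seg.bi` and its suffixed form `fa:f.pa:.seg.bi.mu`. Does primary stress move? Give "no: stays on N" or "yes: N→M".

Base `fa:f.pa:.seg.bi` (4 syllables):
  The final syllable (4, bi) is extrametrical; the stress domain is syllables 1–3.
  Weights: 1 fa:f H, 2 pa: H, 3 seg L.
  Heavy syllables in the domain: 1, 2. The leftmost is syllable 1 (fa:f).
  → primary stress on syllable 1.
Suffixed `fa:f.pa:.seg.bi.mu` (5 syllables):
  The final syllable (5, mu) is extrametrical; the stress domain is syllables 1–4.
  Weights: 1 fa:f H, 2 pa: H, 3 seg L, 4 bi L.
  Heavy syllables in the domain: 1, 2. The leftmost is syllable 1 (fa:f).
  → primary stress on syllable 1.

no: stays on 1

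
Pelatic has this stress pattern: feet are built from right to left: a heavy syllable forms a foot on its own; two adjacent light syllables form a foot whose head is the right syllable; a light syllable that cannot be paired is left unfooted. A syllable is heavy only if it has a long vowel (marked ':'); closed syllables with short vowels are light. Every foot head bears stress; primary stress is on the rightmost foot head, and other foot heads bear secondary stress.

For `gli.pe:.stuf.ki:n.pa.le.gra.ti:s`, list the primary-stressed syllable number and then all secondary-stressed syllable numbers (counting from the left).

Weights: 1 gli L, 2 pe: H, 3 stuf L, 4 ki:n H, 5 pa L, 6 le L, 7 gra L, 8 ti:s H.
Parse right to left (heavy = foot alone; LL = one foot; stranded L unfooted): gli (ˈpe:) stuf (ˈki:n) pa (le.ˈgra) (ˈti:s).
Foot heads: 2, 4, 7, 8.
Primary stress on the rightmost head = syllable 8.
Secondary stress on 2, 4, 7: gli.ˌpe:.stuf.ˌki:n.pa.le.ˌgra.ˈti:s.

primary 8, secondary 2, 4, 7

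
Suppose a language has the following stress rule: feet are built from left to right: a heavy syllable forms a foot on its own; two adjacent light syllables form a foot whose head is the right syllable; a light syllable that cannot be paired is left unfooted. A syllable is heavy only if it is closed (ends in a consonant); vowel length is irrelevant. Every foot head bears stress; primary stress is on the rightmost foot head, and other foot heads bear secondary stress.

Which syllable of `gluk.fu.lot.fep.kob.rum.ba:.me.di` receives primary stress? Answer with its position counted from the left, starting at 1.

Weights: 1 gluk H, 2 fu L, 3 lot H, 4 fep H, 5 kob H, 6 rum H, 7 ba: L, 8 me L, 9 di L.
Parse left to right (heavy = foot alone; LL = one foot; stranded L unfooted): (ˈgluk) fu (ˈlot) (ˈfep) (ˈkob) (ˈrum) (ba:.ˈme) di.
Foot heads: 1, 3, 4, 5, 6, 8.
Primary stress on the rightmost head = syllable 8.
Primary stress: syllable 8 → gluk.fu.lot.fep.kob.rum.ba:.ˈme.di.

8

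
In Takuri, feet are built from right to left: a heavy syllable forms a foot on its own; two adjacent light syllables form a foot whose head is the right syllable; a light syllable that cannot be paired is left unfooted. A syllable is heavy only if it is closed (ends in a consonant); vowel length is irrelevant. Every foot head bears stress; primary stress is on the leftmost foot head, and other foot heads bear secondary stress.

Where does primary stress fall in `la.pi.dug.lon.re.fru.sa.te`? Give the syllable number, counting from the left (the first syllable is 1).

Weights: 1 la L, 2 pi L, 3 dug H, 4 lon H, 5 re L, 6 fru L, 7 sa L, 8 te L.
Parse right to left (heavy = foot alone; LL = one foot; stranded L unfooted): (la.ˈpi) (ˈdug) (ˈlon) (re.ˈfru) (sa.ˈte).
Foot heads: 2, 3, 4, 6, 8.
Primary stress on the leftmost head = syllable 2.
Primary stress: syllable 2 → la.ˈpi.dug.lon.re.fru.sa.te.

2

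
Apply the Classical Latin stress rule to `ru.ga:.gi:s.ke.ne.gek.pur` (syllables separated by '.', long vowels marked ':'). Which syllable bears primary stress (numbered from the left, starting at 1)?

6

Classical Latin: stress the penult if heavy (long vowel or closed), else the antepenult.
Weights: 5 ne L, 6 gek H, 7 pur H.
The penult (syllable 6, gek) is heavy, so it takes stress.
Stress on syllable 6: ru.ga:.gi:s.ke.ne.ˈgek.pur.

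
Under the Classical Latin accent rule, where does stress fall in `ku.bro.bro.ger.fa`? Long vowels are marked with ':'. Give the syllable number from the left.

4

Classical Latin: stress the penult if heavy (long vowel or closed), else the antepenult.
Weights: 3 bro L, 4 ger H, 5 fa L.
The penult (syllable 4, ger) is heavy, so it takes stress.
Stress on syllable 4: ku.bro.bro.ˈger.fa.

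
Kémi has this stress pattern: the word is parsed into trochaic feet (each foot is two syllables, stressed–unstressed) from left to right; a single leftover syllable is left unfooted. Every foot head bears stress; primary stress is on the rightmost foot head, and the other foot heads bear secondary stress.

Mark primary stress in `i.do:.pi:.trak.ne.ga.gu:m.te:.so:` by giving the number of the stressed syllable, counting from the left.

Parse left to right into trochaic (ˈσσ) feet: (ˈi.do:) (ˈpi:.trak) (ˈne.ga) (ˈgu:m.te:) so:. Syllable 9 is left unfooted.
Foot heads (stressed positions): 1, 3, 5, 7.
End Rule Rightmost: primary stress on the rightmost head = syllable 7.
Primary stress: syllable 7 → i.do:.pi:.trak.ne.ga.ˈgu:m.te:.so:.

7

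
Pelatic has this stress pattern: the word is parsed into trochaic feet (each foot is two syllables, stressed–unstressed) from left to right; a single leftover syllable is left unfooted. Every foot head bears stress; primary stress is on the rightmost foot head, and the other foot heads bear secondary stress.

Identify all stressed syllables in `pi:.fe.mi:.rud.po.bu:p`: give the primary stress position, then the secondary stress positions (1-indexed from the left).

Parse left to right into trochaic (ˈσσ) feet: (ˈpi:.fe) (ˈmi:.rud) (ˈpo.bu:p).
Foot heads (stressed positions): 1, 3, 5.
End Rule Rightmost: primary stress on the rightmost head = syllable 5.
Secondary stress on 1, 3: ˌpi:.fe.ˌmi:.rud.ˈpo.bu:p.

primary 5, secondary 1, 3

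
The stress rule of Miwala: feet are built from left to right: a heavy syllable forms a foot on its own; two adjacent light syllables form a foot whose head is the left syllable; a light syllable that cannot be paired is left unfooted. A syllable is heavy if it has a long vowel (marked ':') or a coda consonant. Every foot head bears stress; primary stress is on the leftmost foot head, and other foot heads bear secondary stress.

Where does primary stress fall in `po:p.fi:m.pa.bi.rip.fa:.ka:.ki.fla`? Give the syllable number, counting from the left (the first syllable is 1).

1

Weights: 1 po:p H, 2 fi:m H, 3 pa L, 4 bi L, 5 rip H, 6 fa: H, 7 ka: H, 8 ki L, 9 fla L.
Parse left to right (heavy = foot alone; LL = one foot; stranded L unfooted): (ˈpo:p) (ˈfi:m) (ˈpa.bi) (ˈrip) (ˈfa:) (ˈka:) (ˈki.fla).
Foot heads: 1, 2, 3, 5, 6, 7, 8.
Primary stress on the leftmost head = syllable 1.
Primary stress: syllable 1 → ˈpo:p.fi:m.pa.bi.rip.fa:.ka:.ki.fla.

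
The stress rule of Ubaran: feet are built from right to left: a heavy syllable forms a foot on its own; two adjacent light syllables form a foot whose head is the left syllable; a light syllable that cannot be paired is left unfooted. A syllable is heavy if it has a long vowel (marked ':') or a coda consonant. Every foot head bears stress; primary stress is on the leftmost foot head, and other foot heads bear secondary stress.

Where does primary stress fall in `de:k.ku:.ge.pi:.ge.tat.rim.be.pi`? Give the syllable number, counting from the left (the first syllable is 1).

1

Weights: 1 de:k H, 2 ku: H, 3 ge L, 4 pi: H, 5 ge L, 6 tat H, 7 rim H, 8 be L, 9 pi L.
Parse right to left (heavy = foot alone; LL = one foot; stranded L unfooted): (ˈde:k) (ˈku:) ge (ˈpi:) ge (ˈtat) (ˈrim) (ˈbe.pi).
Foot heads: 1, 2, 4, 6, 7, 8.
Primary stress on the leftmost head = syllable 1.
Primary stress: syllable 1 → ˈde:k.ku:.ge.pi:.ge.tat.rim.be.pi.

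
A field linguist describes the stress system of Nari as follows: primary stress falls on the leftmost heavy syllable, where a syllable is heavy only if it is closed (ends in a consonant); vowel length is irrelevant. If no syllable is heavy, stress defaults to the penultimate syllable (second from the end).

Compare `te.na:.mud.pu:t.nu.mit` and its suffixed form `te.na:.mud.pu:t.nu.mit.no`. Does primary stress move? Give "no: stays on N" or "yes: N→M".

Base `te.na:.mud.pu:t.nu.mit` (6 syllables):
  Weights: 1 te L, 2 na: L, 3 mud H, 4 pu:t H, 5 nu L, 6 mit H.
  Heavy syllables in the domain: 3, 4, 6. The leftmost is syllable 3 (mud).
  → primary stress on syllable 3.
Suffixed `te.na:.mud.pu:t.nu.mit.no` (7 syllables):
  Weights: 1 te L, 2 na: L, 3 mud H, 4 pu:t H, 5 nu L, 6 mit H, 7 no L.
  Heavy syllables in the domain: 3, 4, 6. The leftmost is syllable 3 (mud).
  → primary stress on syllable 3.

no: stays on 3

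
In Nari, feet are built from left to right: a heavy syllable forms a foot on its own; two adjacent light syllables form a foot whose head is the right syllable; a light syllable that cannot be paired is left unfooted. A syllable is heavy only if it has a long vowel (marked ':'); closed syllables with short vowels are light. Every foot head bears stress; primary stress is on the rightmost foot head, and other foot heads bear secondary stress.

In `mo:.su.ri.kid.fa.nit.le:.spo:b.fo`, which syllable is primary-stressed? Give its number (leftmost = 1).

Weights: 1 mo: H, 2 su L, 3 ri L, 4 kid L, 5 fa L, 6 nit L, 7 le: H, 8 spo:b H, 9 fo L.
Parse left to right (heavy = foot alone; LL = one foot; stranded L unfooted): (ˈmo:) (su.ˈri) (kid.ˈfa) nit (ˈle:) (ˈspo:b) fo.
Foot heads: 1, 3, 5, 7, 8.
Primary stress on the rightmost head = syllable 8.
Primary stress: syllable 8 → mo:.su.ri.kid.fa.nit.le:.ˈspo:b.fo.

8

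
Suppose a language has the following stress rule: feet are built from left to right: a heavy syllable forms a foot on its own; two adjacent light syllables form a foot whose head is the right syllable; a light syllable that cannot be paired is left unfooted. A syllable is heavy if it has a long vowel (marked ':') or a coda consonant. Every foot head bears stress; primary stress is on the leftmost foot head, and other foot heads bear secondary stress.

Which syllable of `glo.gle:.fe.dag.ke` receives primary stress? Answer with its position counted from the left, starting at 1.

2

Weights: 1 glo L, 2 gle: H, 3 fe L, 4 dag H, 5 ke L.
Parse left to right (heavy = foot alone; LL = one foot; stranded L unfooted): glo (ˈgle:) fe (ˈdag) ke.
Foot heads: 2, 4.
Primary stress on the leftmost head = syllable 2.
Primary stress: syllable 2 → glo.ˈgle:.fe.dag.ke.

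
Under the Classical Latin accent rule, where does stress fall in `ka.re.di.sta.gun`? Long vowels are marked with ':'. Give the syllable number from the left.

3

Classical Latin: stress the penult if heavy (long vowel or closed), else the antepenult.
Weights: 3 di L, 4 sta L, 5 gun H.
The penult (syllable 4, sta) is light, so stress falls on the antepenult (syllable 3, di).
Stress on syllable 3: ka.re.ˈdi.sta.gun.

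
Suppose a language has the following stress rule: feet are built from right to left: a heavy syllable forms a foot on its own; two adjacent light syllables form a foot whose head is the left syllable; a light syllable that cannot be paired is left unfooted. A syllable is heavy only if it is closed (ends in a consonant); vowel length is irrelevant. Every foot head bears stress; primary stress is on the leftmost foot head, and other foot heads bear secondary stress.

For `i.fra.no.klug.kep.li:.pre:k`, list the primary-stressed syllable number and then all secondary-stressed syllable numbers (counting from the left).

primary 2, secondary 4, 5, 7

Weights: 1 i L, 2 fra L, 3 no L, 4 klug H, 5 kep H, 6 li: L, 7 pre:k H.
Parse right to left (heavy = foot alone; LL = one foot; stranded L unfooted): i (ˈfra.no) (ˈklug) (ˈkep) li: (ˈpre:k).
Foot heads: 2, 4, 5, 7.
Primary stress on the leftmost head = syllable 2.
Secondary stress on 4, 5, 7: i.ˈfra.no.ˌklug.ˌkep.li:.ˌpre:k.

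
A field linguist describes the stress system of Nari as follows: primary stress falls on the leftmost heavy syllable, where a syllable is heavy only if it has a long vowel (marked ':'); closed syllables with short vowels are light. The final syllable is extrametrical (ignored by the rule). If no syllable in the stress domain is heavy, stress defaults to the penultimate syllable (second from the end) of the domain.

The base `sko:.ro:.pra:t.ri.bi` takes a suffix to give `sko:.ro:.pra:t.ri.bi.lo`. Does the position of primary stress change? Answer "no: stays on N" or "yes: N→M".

no: stays on 1

Base `sko:.ro:.pra:t.ri.bi` (5 syllables):
  The final syllable (5, bi) is extrametrical; the stress domain is syllables 1–4.
  Weights: 1 sko: H, 2 ro: H, 3 pra:t H, 4 ri L.
  Heavy syllables in the domain: 1, 2, 3. The leftmost is syllable 1 (sko:).
  → primary stress on syllable 1.
Suffixed `sko:.ro:.pra:t.ri.bi.lo` (6 syllables):
  The final syllable (6, lo) is extrametrical; the stress domain is syllables 1–5.
  Weights: 1 sko: H, 2 ro: H, 3 pra:t H, 4 ri L, 5 bi L.
  Heavy syllables in the domain: 1, 2, 3. The leftmost is syllable 1 (sko:).
  → primary stress on syllable 1.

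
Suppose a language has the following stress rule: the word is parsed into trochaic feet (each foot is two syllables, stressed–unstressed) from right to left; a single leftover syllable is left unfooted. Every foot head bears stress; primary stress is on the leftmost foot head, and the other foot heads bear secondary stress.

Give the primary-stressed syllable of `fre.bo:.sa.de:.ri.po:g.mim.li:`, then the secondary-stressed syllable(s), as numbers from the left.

primary 1, secondary 3, 5, 7

Parse right to left into trochaic (ˈσσ) feet: (ˈfre.bo:) (ˈsa.de:) (ˈri.po:g) (ˈmim.li:).
Foot heads (stressed positions): 1, 3, 5, 7.
End Rule Leftmost: primary stress on the leftmost head = syllable 1.
Secondary stress on 3, 5, 7: ˈfre.bo:.ˌsa.de:.ˌri.po:g.ˌmim.li:.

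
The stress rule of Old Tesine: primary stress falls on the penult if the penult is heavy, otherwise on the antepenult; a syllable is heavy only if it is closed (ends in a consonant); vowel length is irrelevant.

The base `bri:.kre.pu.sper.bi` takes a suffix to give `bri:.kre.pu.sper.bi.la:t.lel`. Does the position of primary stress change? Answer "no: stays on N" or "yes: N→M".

yes: 4→6

Base `bri:.kre.pu.sper.bi` (5 syllables):
  Weights: 3 pu L, 4 sper H, 5 bi L.
  The penult (syllable 4, sper) is heavy, so it takes stress.
  → primary stress on syllable 4.
Suffixed `bri:.kre.pu.sper.bi.la:t.lel` (7 syllables):
  Weights: 5 bi L, 6 la:t H, 7 lel H.
  The penult (syllable 6, la:t) is heavy, so it takes stress.
  → primary stress on syllable 6.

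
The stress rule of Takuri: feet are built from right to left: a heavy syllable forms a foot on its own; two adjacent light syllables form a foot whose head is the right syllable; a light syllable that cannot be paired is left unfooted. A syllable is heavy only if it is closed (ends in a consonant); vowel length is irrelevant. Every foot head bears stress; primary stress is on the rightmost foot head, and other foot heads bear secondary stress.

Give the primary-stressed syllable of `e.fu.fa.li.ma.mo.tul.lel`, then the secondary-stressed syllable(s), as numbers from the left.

Weights: 1 e L, 2 fu L, 3 fa L, 4 li L, 5 ma L, 6 mo L, 7 tul H, 8 lel H.
Parse right to left (heavy = foot alone; LL = one foot; stranded L unfooted): (e.ˈfu) (fa.ˈli) (ma.ˈmo) (ˈtul) (ˈlel).
Foot heads: 2, 4, 6, 7, 8.
Primary stress on the rightmost head = syllable 8.
Secondary stress on 2, 4, 6, 7: e.ˌfu.fa.ˌli.ma.ˌmo.ˌtul.ˈlel.

primary 8, secondary 2, 4, 6, 7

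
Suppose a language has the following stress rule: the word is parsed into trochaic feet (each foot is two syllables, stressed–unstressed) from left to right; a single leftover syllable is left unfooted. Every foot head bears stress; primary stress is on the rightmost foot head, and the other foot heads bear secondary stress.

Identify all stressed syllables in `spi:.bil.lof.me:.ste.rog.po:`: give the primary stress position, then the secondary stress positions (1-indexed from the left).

Parse left to right into trochaic (ˈσσ) feet: (ˈspi:.bil) (ˈlof.me:) (ˈste.rog) po:. Syllable 7 is left unfooted.
Foot heads (stressed positions): 1, 3, 5.
End Rule Rightmost: primary stress on the rightmost head = syllable 5.
Secondary stress on 1, 3: ˌspi:.bil.ˌlof.me:.ˈste.rog.po:.

primary 5, secondary 1, 3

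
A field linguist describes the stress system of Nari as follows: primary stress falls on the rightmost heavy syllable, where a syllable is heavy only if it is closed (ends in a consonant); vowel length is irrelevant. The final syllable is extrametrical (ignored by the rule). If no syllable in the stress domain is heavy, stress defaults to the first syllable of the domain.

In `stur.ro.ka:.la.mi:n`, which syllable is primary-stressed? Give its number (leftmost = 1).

The final syllable (5, mi:n) is extrametrical; the stress domain is syllables 1–4.
Weights: 1 stur H, 2 ro L, 3 ka: L, 4 la L.
Heavy syllables in the domain: 1. The rightmost is syllable 1 (stur).
Primary stress: syllable 1 → ˈstur.ro.ka:.la.mi:n.

1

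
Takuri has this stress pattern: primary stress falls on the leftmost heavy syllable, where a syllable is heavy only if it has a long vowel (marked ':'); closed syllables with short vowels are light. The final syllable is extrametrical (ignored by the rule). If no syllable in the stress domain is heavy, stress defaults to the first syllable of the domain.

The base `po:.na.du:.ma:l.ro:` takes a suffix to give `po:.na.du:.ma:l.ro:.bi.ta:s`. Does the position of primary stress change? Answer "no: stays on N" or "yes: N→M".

no: stays on 1

Base `po:.na.du:.ma:l.ro:` (5 syllables):
  The final syllable (5, ro:) is extrametrical; the stress domain is syllables 1–4.
  Weights: 1 po: H, 2 na L, 3 du: H, 4 ma:l H.
  Heavy syllables in the domain: 1, 3, 4. The leftmost is syllable 1 (po:).
  → primary stress on syllable 1.
Suffixed `po:.na.du:.ma:l.ro:.bi.ta:s` (7 syllables):
  The final syllable (7, ta:s) is extrametrical; the stress domain is syllables 1–6.
  Weights: 1 po: H, 2 na L, 3 du: H, 4 ma:l H, 5 ro: H, 6 bi L.
  Heavy syllables in the domain: 1, 3, 4, 5. The leftmost is syllable 1 (po:).
  → primary stress on syllable 1.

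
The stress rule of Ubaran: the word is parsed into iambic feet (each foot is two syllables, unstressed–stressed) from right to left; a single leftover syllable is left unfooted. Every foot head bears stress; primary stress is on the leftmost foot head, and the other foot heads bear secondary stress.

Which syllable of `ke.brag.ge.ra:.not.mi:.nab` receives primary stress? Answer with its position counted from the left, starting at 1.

3

Parse right to left into iambic (σˈσ) feet: ke (brag.ˈge) (ra:.ˈnot) (mi:.ˈnab). Syllable 1 is left unfooted.
Foot heads (stressed positions): 3, 5, 7.
End Rule Leftmost: primary stress on the leftmost head = syllable 3.
Primary stress: syllable 3 → ke.brag.ˈge.ra:.not.mi:.nab.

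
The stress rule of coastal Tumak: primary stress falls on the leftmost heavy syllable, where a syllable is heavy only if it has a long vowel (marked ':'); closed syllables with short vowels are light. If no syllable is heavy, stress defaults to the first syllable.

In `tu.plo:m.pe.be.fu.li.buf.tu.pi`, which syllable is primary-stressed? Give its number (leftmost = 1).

2

Weights: 1 tu L, 2 plo:m H, 3 pe L, 4 be L, 5 fu L, 6 li L, 7 buf L, 8 tu L, 9 pi L.
Heavy syllables in the domain: 2. The leftmost is syllable 2 (plo:m).
Primary stress: syllable 2 → tu.ˈplo:m.pe.be.fu.li.buf.tu.pi.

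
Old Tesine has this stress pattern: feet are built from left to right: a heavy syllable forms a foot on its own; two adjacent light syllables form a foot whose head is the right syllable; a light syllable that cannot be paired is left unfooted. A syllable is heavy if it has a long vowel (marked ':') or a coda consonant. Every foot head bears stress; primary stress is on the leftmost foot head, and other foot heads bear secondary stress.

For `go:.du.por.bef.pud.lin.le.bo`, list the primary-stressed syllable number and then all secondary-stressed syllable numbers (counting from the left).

primary 1, secondary 3, 4, 5, 6, 8

Weights: 1 go: H, 2 du L, 3 por H, 4 bef H, 5 pud H, 6 lin H, 7 le L, 8 bo L.
Parse left to right (heavy = foot alone; LL = one foot; stranded L unfooted): (ˈgo:) du (ˈpor) (ˈbef) (ˈpud) (ˈlin) (le.ˈbo).
Foot heads: 1, 3, 4, 5, 6, 8.
Primary stress on the leftmost head = syllable 1.
Secondary stress on 3, 4, 5, 6, 8: ˈgo:.du.ˌpor.ˌbef.ˌpud.ˌlin.le.ˌbo.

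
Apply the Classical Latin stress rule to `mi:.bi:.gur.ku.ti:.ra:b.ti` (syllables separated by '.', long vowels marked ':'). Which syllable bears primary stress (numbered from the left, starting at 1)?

Classical Latin: stress the penult if heavy (long vowel or closed), else the antepenult.
Weights: 5 ti: H, 6 ra:b H, 7 ti L.
The penult (syllable 6, ra:b) is heavy, so it takes stress.
Stress on syllable 6: mi:.bi:.gur.ku.ti:.ˈra:b.ti.

6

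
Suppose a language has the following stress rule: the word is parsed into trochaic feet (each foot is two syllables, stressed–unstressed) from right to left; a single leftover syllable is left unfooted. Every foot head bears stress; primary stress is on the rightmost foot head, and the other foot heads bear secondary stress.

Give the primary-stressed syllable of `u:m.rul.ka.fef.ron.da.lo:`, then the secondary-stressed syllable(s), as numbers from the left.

Parse right to left into trochaic (ˈσσ) feet: u:m (ˈrul.ka) (ˈfef.ron) (ˈda.lo:). Syllable 1 is left unfooted.
Foot heads (stressed positions): 2, 4, 6.
End Rule Rightmost: primary stress on the rightmost head = syllable 6.
Secondary stress on 2, 4: u:m.ˌrul.ka.ˌfef.ron.ˈda.lo:.

primary 6, secondary 2, 4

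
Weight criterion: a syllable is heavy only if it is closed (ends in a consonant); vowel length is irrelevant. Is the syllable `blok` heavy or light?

`blok`: short vowel, closed (coda /k/). Closed (coda /k/) → heavy.

heavy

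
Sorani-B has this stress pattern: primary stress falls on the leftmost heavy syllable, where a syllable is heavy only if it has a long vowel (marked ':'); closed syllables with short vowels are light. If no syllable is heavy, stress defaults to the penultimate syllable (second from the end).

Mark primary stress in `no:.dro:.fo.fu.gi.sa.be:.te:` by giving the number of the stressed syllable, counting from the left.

Weights: 1 no: H, 2 dro: H, 3 fo L, 4 fu L, 5 gi L, 6 sa L, 7 be: H, 8 te: H.
Heavy syllables in the domain: 1, 2, 7, 8. The leftmost is syllable 1 (no:).
Primary stress: syllable 1 → ˈno:.dro:.fo.fu.gi.sa.be:.te:.

1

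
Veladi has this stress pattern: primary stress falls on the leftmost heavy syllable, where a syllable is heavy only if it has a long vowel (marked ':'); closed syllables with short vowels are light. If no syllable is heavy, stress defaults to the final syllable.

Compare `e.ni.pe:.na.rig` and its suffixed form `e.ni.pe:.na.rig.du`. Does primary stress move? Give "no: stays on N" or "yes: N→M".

no: stays on 3

Base `e.ni.pe:.na.rig` (5 syllables):
  Weights: 1 e L, 2 ni L, 3 pe: H, 4 na L, 5 rig L.
  Heavy syllables in the domain: 3. The leftmost is syllable 3 (pe:).
  → primary stress on syllable 3.
Suffixed `e.ni.pe:.na.rig.du` (6 syllables):
  Weights: 1 e L, 2 ni L, 3 pe: H, 4 na L, 5 rig L, 6 du L.
  Heavy syllables in the domain: 3. The leftmost is syllable 3 (pe:).
  → primary stress on syllable 3.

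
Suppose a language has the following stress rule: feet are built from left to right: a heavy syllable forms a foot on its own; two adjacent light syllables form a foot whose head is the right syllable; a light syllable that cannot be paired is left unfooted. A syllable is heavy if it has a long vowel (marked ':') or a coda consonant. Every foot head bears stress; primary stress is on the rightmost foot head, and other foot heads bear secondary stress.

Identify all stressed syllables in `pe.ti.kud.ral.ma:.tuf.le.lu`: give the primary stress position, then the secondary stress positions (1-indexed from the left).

primary 8, secondary 2, 3, 4, 5, 6

Weights: 1 pe L, 2 ti L, 3 kud H, 4 ral H, 5 ma: H, 6 tuf H, 7 le L, 8 lu L.
Parse left to right (heavy = foot alone; LL = one foot; stranded L unfooted): (pe.ˈti) (ˈkud) (ˈral) (ˈma:) (ˈtuf) (le.ˈlu).
Foot heads: 2, 3, 4, 5, 6, 8.
Primary stress on the rightmost head = syllable 8.
Secondary stress on 2, 3, 4, 5, 6: pe.ˌti.ˌkud.ˌral.ˌma:.ˌtuf.le.ˈlu.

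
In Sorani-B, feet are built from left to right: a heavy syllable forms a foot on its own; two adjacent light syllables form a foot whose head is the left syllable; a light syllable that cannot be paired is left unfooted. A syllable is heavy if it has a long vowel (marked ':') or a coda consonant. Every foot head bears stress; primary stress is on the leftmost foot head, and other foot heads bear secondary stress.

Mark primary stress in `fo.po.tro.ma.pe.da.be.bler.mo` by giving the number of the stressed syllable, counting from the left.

1

Weights: 1 fo L, 2 po L, 3 tro L, 4 ma L, 5 pe L, 6 da L, 7 be L, 8 bler H, 9 mo L.
Parse left to right (heavy = foot alone; LL = one foot; stranded L unfooted): (ˈfo.po) (ˈtro.ma) (ˈpe.da) be (ˈbler) mo.
Foot heads: 1, 3, 5, 8.
Primary stress on the leftmost head = syllable 1.
Primary stress: syllable 1 → ˈfo.po.tro.ma.pe.da.be.bler.mo.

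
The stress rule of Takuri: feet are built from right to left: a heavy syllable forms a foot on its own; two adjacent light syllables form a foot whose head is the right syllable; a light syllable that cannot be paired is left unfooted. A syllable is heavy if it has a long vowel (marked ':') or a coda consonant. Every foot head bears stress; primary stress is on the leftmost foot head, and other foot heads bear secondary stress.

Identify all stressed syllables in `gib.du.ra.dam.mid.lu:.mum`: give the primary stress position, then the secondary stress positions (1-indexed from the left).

primary 1, secondary 3, 4, 5, 6, 7

Weights: 1 gib H, 2 du L, 3 ra L, 4 dam H, 5 mid H, 6 lu: H, 7 mum H.
Parse right to left (heavy = foot alone; LL = one foot; stranded L unfooted): (ˈgib) (du.ˈra) (ˈdam) (ˈmid) (ˈlu:) (ˈmum).
Foot heads: 1, 3, 4, 5, 6, 7.
Primary stress on the leftmost head = syllable 1.
Secondary stress on 3, 4, 5, 6, 7: ˈgib.du.ˌra.ˌdam.ˌmid.ˌlu:.ˌmum.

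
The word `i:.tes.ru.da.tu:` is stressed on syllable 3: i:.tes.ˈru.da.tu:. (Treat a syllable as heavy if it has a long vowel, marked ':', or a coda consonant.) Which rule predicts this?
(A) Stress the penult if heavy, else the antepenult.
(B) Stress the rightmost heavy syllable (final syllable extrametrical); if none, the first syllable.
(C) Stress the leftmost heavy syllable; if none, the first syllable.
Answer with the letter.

A

Rule A → syllable 3 ✓.
Rule B → syllable 2 (observed: 3).
Rule C → syllable 1 (observed: 3).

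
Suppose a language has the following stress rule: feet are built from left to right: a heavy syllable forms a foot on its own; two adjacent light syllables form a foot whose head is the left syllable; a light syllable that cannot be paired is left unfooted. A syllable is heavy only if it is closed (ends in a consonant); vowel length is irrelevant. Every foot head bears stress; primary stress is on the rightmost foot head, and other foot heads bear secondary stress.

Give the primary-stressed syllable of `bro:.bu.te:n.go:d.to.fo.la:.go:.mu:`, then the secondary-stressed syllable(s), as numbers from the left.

primary 7, secondary 1, 3, 4, 5

Weights: 1 bro: L, 2 bu L, 3 te:n H, 4 go:d H, 5 to L, 6 fo L, 7 la: L, 8 go: L, 9 mu: L.
Parse left to right (heavy = foot alone; LL = one foot; stranded L unfooted): (ˈbro:.bu) (ˈte:n) (ˈgo:d) (ˈto.fo) (ˈla:.go:) mu:.
Foot heads: 1, 3, 4, 5, 7.
Primary stress on the rightmost head = syllable 7.
Secondary stress on 1, 3, 4, 5: ˌbro:.bu.ˌte:n.ˌgo:d.ˌto.fo.ˈla:.go:.mu:.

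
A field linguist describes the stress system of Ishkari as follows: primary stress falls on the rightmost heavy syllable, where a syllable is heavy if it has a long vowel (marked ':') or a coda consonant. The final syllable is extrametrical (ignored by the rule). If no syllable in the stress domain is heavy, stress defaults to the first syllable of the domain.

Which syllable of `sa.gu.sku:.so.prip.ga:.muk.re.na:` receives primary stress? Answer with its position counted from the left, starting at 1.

The final syllable (9, na:) is extrametrical; the stress domain is syllables 1–8.
Weights: 1 sa L, 2 gu L, 3 sku: H, 4 so L, 5 prip H, 6 ga: H, 7 muk H, 8 re L.
Heavy syllables in the domain: 3, 5, 6, 7. The rightmost is syllable 7 (muk).
Primary stress: syllable 7 → sa.gu.sku:.so.prip.ga:.ˈmuk.re.na:.

7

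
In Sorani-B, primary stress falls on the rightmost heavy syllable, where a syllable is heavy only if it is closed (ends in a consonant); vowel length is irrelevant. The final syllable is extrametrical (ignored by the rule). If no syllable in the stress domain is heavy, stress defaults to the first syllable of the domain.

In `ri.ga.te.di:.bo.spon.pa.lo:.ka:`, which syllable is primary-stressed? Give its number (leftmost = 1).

The final syllable (9, ka:) is extrametrical; the stress domain is syllables 1–8.
Weights: 1 ri L, 2 ga L, 3 te L, 4 di: L, 5 bo L, 6 spon H, 7 pa L, 8 lo: L.
Heavy syllables in the domain: 6. The rightmost is syllable 6 (spon).
Primary stress: syllable 6 → ri.ga.te.di:.bo.ˈspon.pa.lo:.ka:.

6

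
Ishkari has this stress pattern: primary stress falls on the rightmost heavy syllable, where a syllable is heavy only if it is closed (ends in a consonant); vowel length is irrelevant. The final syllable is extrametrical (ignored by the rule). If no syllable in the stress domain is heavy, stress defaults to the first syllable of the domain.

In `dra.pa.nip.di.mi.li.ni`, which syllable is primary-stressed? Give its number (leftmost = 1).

3

The final syllable (7, ni) is extrametrical; the stress domain is syllables 1–6.
Weights: 1 dra L, 2 pa L, 3 nip H, 4 di L, 5 mi L, 6 li L.
Heavy syllables in the domain: 3. The rightmost is syllable 3 (nip).
Primary stress: syllable 3 → dra.pa.ˈnip.di.mi.li.ni.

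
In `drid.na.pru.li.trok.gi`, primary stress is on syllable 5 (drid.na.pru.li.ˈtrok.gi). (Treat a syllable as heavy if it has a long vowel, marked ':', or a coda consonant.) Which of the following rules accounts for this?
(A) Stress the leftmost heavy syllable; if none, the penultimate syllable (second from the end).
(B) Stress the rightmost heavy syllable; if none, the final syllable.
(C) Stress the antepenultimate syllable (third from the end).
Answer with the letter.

Rule A → syllable 1 (observed: 5).
Rule B → syllable 5 ✓.
Rule C → syllable 4 (observed: 5).

B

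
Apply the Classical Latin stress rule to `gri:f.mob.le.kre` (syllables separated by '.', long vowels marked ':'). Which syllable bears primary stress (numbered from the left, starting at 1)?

2

Classical Latin: stress the penult if heavy (long vowel or closed), else the antepenult.
Weights: 2 mob H, 3 le L, 4 kre L.
The penult (syllable 3, le) is light, so stress falls on the antepenult (syllable 2, mob).
Stress on syllable 2: gri:f.ˈmob.le.kre.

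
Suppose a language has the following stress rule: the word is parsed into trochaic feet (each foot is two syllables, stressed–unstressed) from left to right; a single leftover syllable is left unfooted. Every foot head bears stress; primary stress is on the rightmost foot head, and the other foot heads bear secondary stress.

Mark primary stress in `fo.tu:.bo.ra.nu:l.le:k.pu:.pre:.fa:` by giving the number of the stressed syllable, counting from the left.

Parse left to right into trochaic (ˈσσ) feet: (ˈfo.tu:) (ˈbo.ra) (ˈnu:l.le:k) (ˈpu:.pre:) fa:. Syllable 9 is left unfooted.
Foot heads (stressed positions): 1, 3, 5, 7.
End Rule Rightmost: primary stress on the rightmost head = syllable 7.
Primary stress: syllable 7 → fo.tu:.bo.ra.nu:l.le:k.ˈpu:.pre:.fa:.

7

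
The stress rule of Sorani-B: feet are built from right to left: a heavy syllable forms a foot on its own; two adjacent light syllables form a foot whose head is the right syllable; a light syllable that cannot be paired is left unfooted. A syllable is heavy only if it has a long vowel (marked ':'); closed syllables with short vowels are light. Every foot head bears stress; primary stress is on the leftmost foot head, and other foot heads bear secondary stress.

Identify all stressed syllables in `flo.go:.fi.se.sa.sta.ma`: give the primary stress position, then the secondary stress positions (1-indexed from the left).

primary 2, secondary 5, 7

Weights: 1 flo L, 2 go: H, 3 fi L, 4 se L, 5 sa L, 6 sta L, 7 ma L.
Parse right to left (heavy = foot alone; LL = one foot; stranded L unfooted): flo (ˈgo:) fi (se.ˈsa) (sta.ˈma).
Foot heads: 2, 5, 7.
Primary stress on the leftmost head = syllable 2.
Secondary stress on 5, 7: flo.ˈgo:.fi.se.ˌsa.sta.ˌma.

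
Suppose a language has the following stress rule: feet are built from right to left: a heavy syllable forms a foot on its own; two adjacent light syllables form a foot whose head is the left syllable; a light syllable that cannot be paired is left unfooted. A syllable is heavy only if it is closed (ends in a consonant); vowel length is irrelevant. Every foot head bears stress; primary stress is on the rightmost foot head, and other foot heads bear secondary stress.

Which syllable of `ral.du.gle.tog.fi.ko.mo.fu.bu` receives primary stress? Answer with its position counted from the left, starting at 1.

Weights: 1 ral H, 2 du L, 3 gle L, 4 tog H, 5 fi L, 6 ko L, 7 mo L, 8 fu L, 9 bu L.
Parse right to left (heavy = foot alone; LL = one foot; stranded L unfooted): (ˈral) (ˈdu.gle) (ˈtog) fi (ˈko.mo) (ˈfu.bu).
Foot heads: 1, 2, 4, 6, 8.
Primary stress on the rightmost head = syllable 8.
Primary stress: syllable 8 → ral.du.gle.tog.fi.ko.mo.ˈfu.bu.

8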